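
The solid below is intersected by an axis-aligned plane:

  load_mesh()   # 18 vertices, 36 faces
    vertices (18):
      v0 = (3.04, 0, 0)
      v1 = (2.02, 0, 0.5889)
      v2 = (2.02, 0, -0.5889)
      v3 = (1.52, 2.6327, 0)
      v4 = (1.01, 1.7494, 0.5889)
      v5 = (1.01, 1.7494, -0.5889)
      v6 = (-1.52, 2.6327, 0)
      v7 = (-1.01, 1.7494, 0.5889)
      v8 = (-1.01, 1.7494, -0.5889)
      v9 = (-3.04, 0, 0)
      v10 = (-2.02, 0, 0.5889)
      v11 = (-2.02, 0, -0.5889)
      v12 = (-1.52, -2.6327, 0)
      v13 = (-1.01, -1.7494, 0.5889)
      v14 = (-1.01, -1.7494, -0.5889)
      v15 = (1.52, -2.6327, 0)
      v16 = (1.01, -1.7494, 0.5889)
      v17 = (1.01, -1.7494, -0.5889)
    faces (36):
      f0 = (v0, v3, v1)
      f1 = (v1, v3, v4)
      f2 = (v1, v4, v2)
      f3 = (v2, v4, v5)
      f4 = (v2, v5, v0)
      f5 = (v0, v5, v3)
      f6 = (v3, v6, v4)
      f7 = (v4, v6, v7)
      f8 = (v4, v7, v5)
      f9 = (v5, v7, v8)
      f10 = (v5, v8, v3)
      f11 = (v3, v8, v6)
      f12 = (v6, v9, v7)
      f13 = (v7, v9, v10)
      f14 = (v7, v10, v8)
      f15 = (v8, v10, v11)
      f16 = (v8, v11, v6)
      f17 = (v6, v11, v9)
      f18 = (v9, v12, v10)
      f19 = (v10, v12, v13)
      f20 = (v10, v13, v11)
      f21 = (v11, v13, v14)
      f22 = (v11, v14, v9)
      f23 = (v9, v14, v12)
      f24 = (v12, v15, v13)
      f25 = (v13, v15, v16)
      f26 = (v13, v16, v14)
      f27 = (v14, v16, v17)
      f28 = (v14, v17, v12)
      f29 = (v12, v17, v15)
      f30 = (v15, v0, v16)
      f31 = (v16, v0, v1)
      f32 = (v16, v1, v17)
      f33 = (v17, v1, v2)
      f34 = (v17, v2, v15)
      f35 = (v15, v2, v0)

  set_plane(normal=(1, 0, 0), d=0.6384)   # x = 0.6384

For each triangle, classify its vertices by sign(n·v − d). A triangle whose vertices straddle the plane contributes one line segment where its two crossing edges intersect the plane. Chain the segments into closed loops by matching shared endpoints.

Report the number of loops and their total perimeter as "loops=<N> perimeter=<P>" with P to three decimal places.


loops=2 perimeter=6.602

Straddling triangles (12 of 36):
  (v3,v6,v4) [+-+] → (0.6384, 2.6327, 0)–(0.6384, 1.87914, 0.502404)  len=0.9057
  (v4,v6,v7) [+--] → (0.6384, 1.87914, 0.502404)–(0.6384, 1.7494, 0.5889)  len=0.1559
  (v4,v7,v5) [+-+] → (0.6384, 1.7494, 0.5889)–(0.6384, 1.7494, -0.372231)  len=0.9611
  (v5,v7,v8) [+--] → (0.6384, 1.7494, -0.372231)–(0.6384, 1.7494, -0.5889)  len=0.2167
  (v5,v8,v3) [+-+] → (0.6384, 1.7494, -0.5889)–(0.6384, 2.32491, -0.205207)  len=0.6917
  (v3,v8,v6) [+--] → (0.6384, 2.32491, -0.205207)–(0.6384, 2.6327, 0)  len=0.3699
  (v12,v15,v13) [-+-] → (0.6384, -2.6327, 0)–(0.6384, -2.32491, 0.205207)  len=0.3699
  (v13,v15,v16) [-++] → (0.6384, -2.32491, 0.205207)–(0.6384, -1.7494, 0.5889)  len=0.6917
  (v13,v16,v14) [-+-] → (0.6384, -1.7494, 0.5889)–(0.6384, -1.7494, 0.372231)  len=0.2167
  (v14,v16,v17) [-++] → (0.6384, -1.7494, 0.372231)–(0.6384, -1.7494, -0.5889)  len=0.9611
  (v14,v17,v12) [-+-] → (0.6384, -1.7494, -0.5889)–(0.6384, -1.87914, -0.502404)  len=0.1559
  (v12,v17,v15) [-++] → (0.6384, -1.87914, -0.502404)–(0.6384, -2.6327, 0)  len=0.9057

Chained into 2 loop(s):
  loop 1: 6 segments, perimeter = 3.3010
  loop 2: 6 segments, perimeter = 3.3010
Total perimeter = 6.602


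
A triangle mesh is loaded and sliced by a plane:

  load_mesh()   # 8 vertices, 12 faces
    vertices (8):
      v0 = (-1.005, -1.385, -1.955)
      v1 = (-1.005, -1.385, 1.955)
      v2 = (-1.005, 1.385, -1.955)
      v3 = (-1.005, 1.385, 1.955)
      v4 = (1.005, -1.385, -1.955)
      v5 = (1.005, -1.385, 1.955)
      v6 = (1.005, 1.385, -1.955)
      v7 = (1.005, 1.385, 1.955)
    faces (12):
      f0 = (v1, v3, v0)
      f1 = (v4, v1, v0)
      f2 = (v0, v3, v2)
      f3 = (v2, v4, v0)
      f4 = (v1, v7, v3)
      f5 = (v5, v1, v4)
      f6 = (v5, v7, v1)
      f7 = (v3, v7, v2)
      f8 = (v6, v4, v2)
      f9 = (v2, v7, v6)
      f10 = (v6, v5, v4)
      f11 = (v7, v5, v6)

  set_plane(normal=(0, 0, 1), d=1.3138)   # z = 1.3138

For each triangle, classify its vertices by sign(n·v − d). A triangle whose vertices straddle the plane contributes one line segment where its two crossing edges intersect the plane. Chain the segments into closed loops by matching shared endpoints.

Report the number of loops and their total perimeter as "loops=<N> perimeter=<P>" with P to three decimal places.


Straddling triangles (8 of 12):
  (v1,v3,v0) [++-] → (-1.005, 0.930748, 1.3138)–(-1.005, -1.385, 1.3138)  len=2.3157
  (v4,v1,v0) [-+-] → (-0.675381, -1.385, 1.3138)–(-1.005, -1.385, 1.3138)  len=0.3296
  (v0,v3,v2) [-+-] → (-1.005, 0.930748, 1.3138)–(-1.005, 1.385, 1.3138)  len=0.4543
  (v5,v1,v4) [++-] → (-0.675381, -1.385, 1.3138)–(1.005, -1.385, 1.3138)  len=1.6804
  (v3,v7,v2) [++-] → (0.675381, 1.385, 1.3138)–(-1.005, 1.385, 1.3138)  len=1.6804
  (v2,v7,v6) [-+-] → (0.675381, 1.385, 1.3138)–(1.005, 1.385, 1.3138)  len=0.3296
  (v6,v5,v4) [-+-] → (1.005, -0.930748, 1.3138)–(1.005, -1.385, 1.3138)  len=0.4543
  (v7,v5,v6) [++-] → (1.005, -0.930748, 1.3138)–(1.005, 1.385, 1.3138)  len=2.3157

Chained into 1 loop(s):
  loop 1: 8 segments, perimeter = 9.5600
Total perimeter = 9.560

loops=1 perimeter=9.560


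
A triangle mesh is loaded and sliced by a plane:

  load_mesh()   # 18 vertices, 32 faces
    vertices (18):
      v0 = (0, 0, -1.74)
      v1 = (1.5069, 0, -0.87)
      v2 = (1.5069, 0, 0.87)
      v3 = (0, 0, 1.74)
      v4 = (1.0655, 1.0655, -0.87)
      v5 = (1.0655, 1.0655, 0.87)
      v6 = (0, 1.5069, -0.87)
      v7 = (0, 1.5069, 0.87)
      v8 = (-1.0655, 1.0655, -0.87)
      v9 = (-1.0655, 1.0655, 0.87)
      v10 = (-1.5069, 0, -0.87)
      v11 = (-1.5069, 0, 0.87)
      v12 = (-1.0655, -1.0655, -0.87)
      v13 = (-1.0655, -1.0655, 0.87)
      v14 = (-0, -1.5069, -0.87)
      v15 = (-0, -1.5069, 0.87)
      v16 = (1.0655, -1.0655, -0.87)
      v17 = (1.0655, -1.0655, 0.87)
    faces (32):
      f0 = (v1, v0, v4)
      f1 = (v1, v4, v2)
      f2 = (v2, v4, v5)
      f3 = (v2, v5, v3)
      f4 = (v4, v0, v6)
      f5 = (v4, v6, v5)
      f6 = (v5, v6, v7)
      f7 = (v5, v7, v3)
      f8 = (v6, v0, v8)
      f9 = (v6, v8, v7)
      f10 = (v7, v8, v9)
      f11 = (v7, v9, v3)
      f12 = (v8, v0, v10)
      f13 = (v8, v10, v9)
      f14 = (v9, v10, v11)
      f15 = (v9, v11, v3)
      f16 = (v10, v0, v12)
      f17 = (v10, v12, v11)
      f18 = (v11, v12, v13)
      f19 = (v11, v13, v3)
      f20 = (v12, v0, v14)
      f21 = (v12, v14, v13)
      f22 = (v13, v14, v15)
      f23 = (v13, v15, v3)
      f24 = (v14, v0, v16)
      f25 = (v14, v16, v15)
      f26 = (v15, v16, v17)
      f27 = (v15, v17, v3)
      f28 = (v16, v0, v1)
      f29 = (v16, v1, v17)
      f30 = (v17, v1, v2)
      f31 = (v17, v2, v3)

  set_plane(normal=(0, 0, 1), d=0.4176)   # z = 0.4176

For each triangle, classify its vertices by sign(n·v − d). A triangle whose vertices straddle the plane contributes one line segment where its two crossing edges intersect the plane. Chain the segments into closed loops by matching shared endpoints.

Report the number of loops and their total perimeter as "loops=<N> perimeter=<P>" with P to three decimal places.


Straddling triangles (16 of 32):
  (v1,v4,v2) [--+] → (1.39214, 0.27703, 0.4176)–(1.5069, 0, 0.4176)  len=0.2999
  (v2,v4,v5) [+-+] → (1.39214, 0.27703, 0.4176)–(1.0655, 1.0655, 0.4176)  len=0.8534
  (v4,v6,v5) [--+] → (0.78847, 1.18026, 0.4176)–(1.0655, 1.0655, 0.4176)  len=0.2999
  (v5,v6,v7) [+-+] → (0.78847, 1.18026, 0.4176)–(0, 1.5069, 0.4176)  len=0.8534
  (v6,v8,v7) [--+] → (-0.27703, 1.39214, 0.4176)–(0, 1.5069, 0.4176)  len=0.2999
  (v7,v8,v9) [+-+] → (-0.27703, 1.39214, 0.4176)–(-1.0655, 1.0655, 0.4176)  len=0.8534
  (v8,v10,v9) [--+] → (-1.18026, 0.78847, 0.4176)–(-1.0655, 1.0655, 0.4176)  len=0.2999
  (v9,v10,v11) [+-+] → (-1.18026, 0.78847, 0.4176)–(-1.5069, 0, 0.4176)  len=0.8534
  (v10,v12,v11) [--+] → (-1.39214, -0.27703, 0.4176)–(-1.5069, 0, 0.4176)  len=0.2999
  (v11,v12,v13) [+-+] → (-1.39214, -0.27703, 0.4176)–(-1.0655, -1.0655, 0.4176)  len=0.8534
  (v12,v14,v13) [--+] → (-0.78847, -1.18026, 0.4176)–(-1.0655, -1.0655, 0.4176)  len=0.2999
  (v13,v14,v15) [+-+] → (-0.78847, -1.18026, 0.4176)–(0, -1.5069, 0.4176)  len=0.8534
  (v14,v16,v15) [--+] → (0.27703, -1.39214, 0.4176)–(0, -1.5069, 0.4176)  len=0.2999
  (v15,v16,v17) [+-+] → (0.27703, -1.39214, 0.4176)–(1.0655, -1.0655, 0.4176)  len=0.8534
  (v16,v1,v17) [--+] → (1.18026, -0.78847, 0.4176)–(1.0655, -1.0655, 0.4176)  len=0.2999
  (v17,v1,v2) [+-+] → (1.18026, -0.78847, 0.4176)–(1.5069, 0, 0.4176)  len=0.8534

Chained into 1 loop(s):
  loop 1: 16 segments, perimeter = 9.2265
Total perimeter = 9.226

loops=1 perimeter=9.226


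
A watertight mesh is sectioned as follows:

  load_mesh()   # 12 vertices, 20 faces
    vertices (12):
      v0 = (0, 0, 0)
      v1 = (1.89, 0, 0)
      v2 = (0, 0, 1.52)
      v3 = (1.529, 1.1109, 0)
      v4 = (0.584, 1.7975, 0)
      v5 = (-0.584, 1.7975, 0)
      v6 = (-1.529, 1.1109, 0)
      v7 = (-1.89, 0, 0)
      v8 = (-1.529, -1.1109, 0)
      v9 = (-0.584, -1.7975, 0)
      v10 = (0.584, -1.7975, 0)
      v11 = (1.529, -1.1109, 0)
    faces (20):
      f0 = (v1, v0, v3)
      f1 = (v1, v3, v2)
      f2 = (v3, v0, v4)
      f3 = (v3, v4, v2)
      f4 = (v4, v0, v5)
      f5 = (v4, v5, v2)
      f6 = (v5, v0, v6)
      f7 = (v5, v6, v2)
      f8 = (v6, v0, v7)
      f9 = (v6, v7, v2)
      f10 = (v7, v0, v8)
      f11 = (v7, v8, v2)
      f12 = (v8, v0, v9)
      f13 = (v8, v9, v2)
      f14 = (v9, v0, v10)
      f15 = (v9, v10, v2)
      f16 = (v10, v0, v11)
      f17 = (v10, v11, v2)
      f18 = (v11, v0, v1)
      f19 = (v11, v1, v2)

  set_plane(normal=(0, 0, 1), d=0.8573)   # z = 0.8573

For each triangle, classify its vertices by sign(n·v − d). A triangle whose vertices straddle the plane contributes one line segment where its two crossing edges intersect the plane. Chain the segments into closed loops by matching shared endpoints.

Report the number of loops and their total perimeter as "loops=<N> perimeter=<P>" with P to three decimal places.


loops=1 perimeter=5.093

Straddling triangles (10 of 20):
  (v1,v3,v2) [--+] → (0.666624, 0.484338, 0.8573)–(0.824015, 0, 0.8573)  len=0.5093
  (v3,v4,v2) [--+] → (0.254616, 0.783686, 0.8573)–(0.666624, 0.484338, 0.8573)  len=0.5093
  (v4,v5,v2) [--+] → (-0.254616, 0.783686, 0.8573)–(0.254616, 0.783686, 0.8573)  len=0.5092
  (v5,v6,v2) [--+] → (-0.666624, 0.484338, 0.8573)–(-0.254616, 0.783686, 0.8573)  len=0.5093
  (v6,v7,v2) [--+] → (-0.824015, 0, 0.8573)–(-0.666624, 0.484338, 0.8573)  len=0.5093
  (v7,v8,v2) [--+] → (-0.666624, -0.484338, 0.8573)–(-0.824015, 0, 0.8573)  len=0.5093
  (v8,v9,v2) [--+] → (-0.254616, -0.783686, 0.8573)–(-0.666624, -0.484338, 0.8573)  len=0.5093
  (v9,v10,v2) [--+] → (0.254616, -0.783686, 0.8573)–(-0.254616, -0.783686, 0.8573)  len=0.5092
  (v10,v11,v2) [--+] → (0.666624, -0.484338, 0.8573)–(0.254616, -0.783686, 0.8573)  len=0.5093
  (v11,v1,v2) [--+] → (0.824015, 0, 0.8573)–(0.666624, -0.484338, 0.8573)  len=0.5093

Chained into 1 loop(s):
  loop 1: 10 segments, perimeter = 5.0926
Total perimeter = 5.093


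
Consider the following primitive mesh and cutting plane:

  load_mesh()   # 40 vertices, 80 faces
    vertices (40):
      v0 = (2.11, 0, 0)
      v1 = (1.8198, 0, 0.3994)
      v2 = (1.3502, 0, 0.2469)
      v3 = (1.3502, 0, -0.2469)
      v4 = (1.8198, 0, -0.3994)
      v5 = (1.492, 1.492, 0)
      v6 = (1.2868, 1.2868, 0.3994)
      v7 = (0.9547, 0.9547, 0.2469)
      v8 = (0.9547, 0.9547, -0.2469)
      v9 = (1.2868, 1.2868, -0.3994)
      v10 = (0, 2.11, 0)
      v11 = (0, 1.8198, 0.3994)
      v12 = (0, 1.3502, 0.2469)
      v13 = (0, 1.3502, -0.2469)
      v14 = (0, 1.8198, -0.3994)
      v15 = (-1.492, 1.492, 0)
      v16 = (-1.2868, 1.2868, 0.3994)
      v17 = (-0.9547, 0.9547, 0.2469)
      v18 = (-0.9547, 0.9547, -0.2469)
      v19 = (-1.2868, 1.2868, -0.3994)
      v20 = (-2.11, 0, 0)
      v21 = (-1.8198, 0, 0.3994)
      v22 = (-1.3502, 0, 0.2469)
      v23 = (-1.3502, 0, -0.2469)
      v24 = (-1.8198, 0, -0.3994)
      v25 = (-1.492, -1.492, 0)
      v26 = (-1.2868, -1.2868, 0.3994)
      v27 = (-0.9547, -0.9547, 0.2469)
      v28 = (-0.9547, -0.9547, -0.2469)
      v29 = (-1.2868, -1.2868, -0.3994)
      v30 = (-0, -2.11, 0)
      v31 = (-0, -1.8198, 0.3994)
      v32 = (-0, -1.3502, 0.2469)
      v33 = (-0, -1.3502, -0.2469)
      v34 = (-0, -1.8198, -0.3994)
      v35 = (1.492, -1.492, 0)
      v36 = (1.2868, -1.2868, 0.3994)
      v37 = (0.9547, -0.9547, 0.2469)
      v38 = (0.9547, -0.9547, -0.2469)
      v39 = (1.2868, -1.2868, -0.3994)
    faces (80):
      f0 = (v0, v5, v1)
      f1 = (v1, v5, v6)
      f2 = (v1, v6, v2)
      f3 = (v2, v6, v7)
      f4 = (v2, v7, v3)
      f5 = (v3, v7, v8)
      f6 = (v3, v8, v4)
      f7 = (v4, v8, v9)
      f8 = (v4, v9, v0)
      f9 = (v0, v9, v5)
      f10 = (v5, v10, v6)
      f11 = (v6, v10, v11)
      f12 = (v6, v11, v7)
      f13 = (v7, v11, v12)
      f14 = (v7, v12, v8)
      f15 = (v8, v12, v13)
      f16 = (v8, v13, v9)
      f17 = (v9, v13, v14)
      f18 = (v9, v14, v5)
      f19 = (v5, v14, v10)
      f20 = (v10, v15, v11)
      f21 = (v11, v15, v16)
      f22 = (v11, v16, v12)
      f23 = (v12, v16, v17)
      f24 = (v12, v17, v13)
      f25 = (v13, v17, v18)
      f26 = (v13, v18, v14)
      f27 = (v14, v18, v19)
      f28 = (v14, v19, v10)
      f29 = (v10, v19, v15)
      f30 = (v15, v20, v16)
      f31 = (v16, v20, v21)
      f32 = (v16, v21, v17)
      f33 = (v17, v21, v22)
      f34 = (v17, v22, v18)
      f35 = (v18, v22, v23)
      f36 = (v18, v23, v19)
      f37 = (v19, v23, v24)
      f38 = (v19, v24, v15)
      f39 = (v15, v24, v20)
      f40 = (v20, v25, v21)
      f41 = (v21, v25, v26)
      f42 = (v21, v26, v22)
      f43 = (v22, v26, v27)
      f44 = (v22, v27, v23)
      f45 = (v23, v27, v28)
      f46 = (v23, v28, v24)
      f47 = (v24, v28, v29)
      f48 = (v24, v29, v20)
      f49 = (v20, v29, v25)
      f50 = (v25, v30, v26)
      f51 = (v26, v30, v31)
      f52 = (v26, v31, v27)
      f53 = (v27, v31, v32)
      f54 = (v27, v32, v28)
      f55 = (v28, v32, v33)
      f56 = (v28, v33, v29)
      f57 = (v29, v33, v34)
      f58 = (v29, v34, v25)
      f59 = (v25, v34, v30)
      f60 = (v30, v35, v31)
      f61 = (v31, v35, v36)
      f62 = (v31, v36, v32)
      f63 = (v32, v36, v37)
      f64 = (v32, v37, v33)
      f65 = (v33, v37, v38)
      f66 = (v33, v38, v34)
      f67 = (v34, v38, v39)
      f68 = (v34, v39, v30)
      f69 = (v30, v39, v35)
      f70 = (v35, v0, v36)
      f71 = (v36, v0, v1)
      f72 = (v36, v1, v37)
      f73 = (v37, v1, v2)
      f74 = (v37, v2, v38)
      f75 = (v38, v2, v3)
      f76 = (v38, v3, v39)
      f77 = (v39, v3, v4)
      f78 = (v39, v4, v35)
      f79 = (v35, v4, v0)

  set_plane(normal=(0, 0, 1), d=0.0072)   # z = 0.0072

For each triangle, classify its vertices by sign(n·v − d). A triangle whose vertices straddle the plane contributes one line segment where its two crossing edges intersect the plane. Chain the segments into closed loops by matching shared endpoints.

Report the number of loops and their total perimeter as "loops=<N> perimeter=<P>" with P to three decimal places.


loops=2 perimeter=21.154

Straddling triangles (32 of 80):
  (v0,v5,v1) [--+] → (1.49791, 1.4651, 0.0072)–(2.10477, 0, 0.0072)  len=1.5858
  (v1,v5,v6) [+-+] → (1.49791, 1.4651, 0.0072)–(1.4883, 1.4883, 0.0072)  len=0.0251
  (v2,v7,v3) [++-] → (1.14668, 0.49127, 0.0072)–(1.3502, 0, 0.0072)  len=0.5318
  (v3,v7,v8) [-+-] → (1.14668, 0.49127, 0.0072)–(0.9547, 0.9547, 0.0072)  len=0.5016
  (v5,v10,v6) [--+] → (0.0231972, 2.09516, 0.0072)–(1.4883, 1.4883, 0.0072)  len=1.5858
  (v6,v10,v11) [+-+] → (0.0231972, 2.09516, 0.0072)–(0, 2.10477, 0.0072)  len=0.0251
  (v7,v12,v8) [++-] → (0.46343, 1.15822, 0.0072)–(0.9547, 0.9547, 0.0072)  len=0.5318
  (v8,v12,v13) [-+-] → (0.46343, 1.15822, 0.0072)–(0, 1.3502, 0.0072)  len=0.5016
  (v10,v15,v11) [--+] → (-1.4651, 1.49791, 0.0072)–(0, 2.10477, 0.0072)  len=1.5858
  (v11,v15,v16) [+-+] → (-1.4651, 1.49791, 0.0072)–(-1.4883, 1.4883, 0.0072)  len=0.0251
  (v12,v17,v13) [++-] → (-0.49127, 1.14668, 0.0072)–(0, 1.3502, 0.0072)  len=0.5318
  (v13,v17,v18) [-+-] → (-0.49127, 1.14668, 0.0072)–(-0.9547, 0.9547, 0.0072)  len=0.5016
  (v15,v20,v16) [--+] → (-2.09516, 0.0231972, 0.0072)–(-1.4883, 1.4883, 0.0072)  len=1.5858
  (v16,v20,v21) [+-+] → (-2.09516, 0.0231972, 0.0072)–(-2.10477, 0, 0.0072)  len=0.0251
  (v17,v22,v18) [++-] → (-1.15822, 0.46343, 0.0072)–(-0.9547, 0.9547, 0.0072)  len=0.5318
  (v18,v22,v23) [-+-] → (-1.15822, 0.46343, 0.0072)–(-1.3502, 0, 0.0072)  len=0.5016
  (v20,v25,v21) [--+] → (-1.49791, -1.4651, 0.0072)–(-2.10477, 0, 0.0072)  len=1.5858
  (v21,v25,v26) [+-+] → (-1.49791, -1.4651, 0.0072)–(-1.4883, -1.4883, 0.0072)  len=0.0251
  (v22,v27,v23) [++-] → (-1.14668, -0.49127, 0.0072)–(-1.3502, 0, 0.0072)  len=0.5318
  (v23,v27,v28) [-+-] → (-1.14668, -0.49127, 0.0072)–(-0.9547, -0.9547, 0.0072)  len=0.5016
  (v25,v30,v26) [--+] → (-0.0231972, -2.09516, 0.0072)–(-1.4883, -1.4883, 0.0072)  len=1.5858
  (v26,v30,v31) [+-+] → (-0.0231972, -2.09516, 0.0072)–(0, -2.10477, 0.0072)  len=0.0251
  (v27,v32,v28) [++-] → (-0.46343, -1.15822, 0.0072)–(-0.9547, -0.9547, 0.0072)  len=0.5318
  (v28,v32,v33) [-+-] → (-0.46343, -1.15822, 0.0072)–(0, -1.3502, 0.0072)  len=0.5016
  (v30,v35,v31) [--+] → (1.4651, -1.49791, 0.0072)–(0, -2.10477, 0.0072)  len=1.5858
  (v31,v35,v36) [+-+] → (1.4651, -1.49791, 0.0072)–(1.4883, -1.4883, 0.0072)  len=0.0251
  (v32,v37,v33) [++-] → (0.49127, -1.14668, 0.0072)–(0, -1.3502, 0.0072)  len=0.5318
  (v33,v37,v38) [-+-] → (0.49127, -1.14668, 0.0072)–(0.9547, -0.9547, 0.0072)  len=0.5016
  (v35,v0,v36) [--+] → (2.09516, -0.0231972, 0.0072)–(1.4883, -1.4883, 0.0072)  len=1.5858
  (v36,v0,v1) [+-+] → (2.09516, -0.0231972, 0.0072)–(2.10477, 0, 0.0072)  len=0.0251
  (v37,v2,v38) [++-] → (1.15822, -0.46343, 0.0072)–(0.9547, -0.9547, 0.0072)  len=0.5318
  (v38,v2,v3) [-+-] → (1.15822, -0.46343, 0.0072)–(1.3502, 0, 0.0072)  len=0.5016

Chained into 2 loop(s):
  loop 1: 16 segments, perimeter = 12.8874
  loop 2: 16 segments, perimeter = 8.2670
Total perimeter = 21.154


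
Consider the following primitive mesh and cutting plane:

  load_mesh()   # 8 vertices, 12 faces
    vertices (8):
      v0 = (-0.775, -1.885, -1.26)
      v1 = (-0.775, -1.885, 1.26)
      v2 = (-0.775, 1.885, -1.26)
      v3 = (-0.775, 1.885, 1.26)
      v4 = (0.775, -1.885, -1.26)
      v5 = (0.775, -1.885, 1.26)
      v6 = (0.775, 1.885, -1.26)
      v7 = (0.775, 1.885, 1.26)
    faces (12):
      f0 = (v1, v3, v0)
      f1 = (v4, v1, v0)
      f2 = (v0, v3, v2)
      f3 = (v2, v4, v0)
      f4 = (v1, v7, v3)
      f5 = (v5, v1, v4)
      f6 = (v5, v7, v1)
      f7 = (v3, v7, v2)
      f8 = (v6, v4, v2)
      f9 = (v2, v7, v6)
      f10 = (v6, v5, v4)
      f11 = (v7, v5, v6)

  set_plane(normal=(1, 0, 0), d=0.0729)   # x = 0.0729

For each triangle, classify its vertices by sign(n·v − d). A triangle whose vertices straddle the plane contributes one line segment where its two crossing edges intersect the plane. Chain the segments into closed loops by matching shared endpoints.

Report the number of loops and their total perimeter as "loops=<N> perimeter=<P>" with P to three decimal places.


Straddling triangles (8 of 12):
  (v4,v1,v0) [+--] → (0.0729, -1.885, -0.118521)–(0.0729, -1.885, -1.26)  len=1.1415
  (v2,v4,v0) [-+-] → (0.0729, -0.177312, -1.26)–(0.0729, -1.885, -1.26)  len=1.7077
  (v1,v7,v3) [-+-] → (0.0729, 0.177312, 1.26)–(0.0729, 1.885, 1.26)  len=1.7077
  (v5,v1,v4) [+-+] → (0.0729, -1.885, 1.26)–(0.0729, -1.885, -0.118521)  len=1.3785
  (v5,v7,v1) [++-] → (0.0729, 0.177312, 1.26)–(0.0729, -1.885, 1.26)  len=2.0623
  (v3,v7,v2) [-+-] → (0.0729, 1.885, 1.26)–(0.0729, 1.885, 0.118521)  len=1.1415
  (v6,v4,v2) [++-] → (0.0729, -0.177312, -1.26)–(0.0729, 1.885, -1.26)  len=2.0623
  (v2,v7,v6) [-++] → (0.0729, 1.885, 0.118521)–(0.0729, 1.885, -1.26)  len=1.3785

Chained into 1 loop(s):
  loop 1: 8 segments, perimeter = 12.5800
Total perimeter = 12.580

loops=1 perimeter=12.580


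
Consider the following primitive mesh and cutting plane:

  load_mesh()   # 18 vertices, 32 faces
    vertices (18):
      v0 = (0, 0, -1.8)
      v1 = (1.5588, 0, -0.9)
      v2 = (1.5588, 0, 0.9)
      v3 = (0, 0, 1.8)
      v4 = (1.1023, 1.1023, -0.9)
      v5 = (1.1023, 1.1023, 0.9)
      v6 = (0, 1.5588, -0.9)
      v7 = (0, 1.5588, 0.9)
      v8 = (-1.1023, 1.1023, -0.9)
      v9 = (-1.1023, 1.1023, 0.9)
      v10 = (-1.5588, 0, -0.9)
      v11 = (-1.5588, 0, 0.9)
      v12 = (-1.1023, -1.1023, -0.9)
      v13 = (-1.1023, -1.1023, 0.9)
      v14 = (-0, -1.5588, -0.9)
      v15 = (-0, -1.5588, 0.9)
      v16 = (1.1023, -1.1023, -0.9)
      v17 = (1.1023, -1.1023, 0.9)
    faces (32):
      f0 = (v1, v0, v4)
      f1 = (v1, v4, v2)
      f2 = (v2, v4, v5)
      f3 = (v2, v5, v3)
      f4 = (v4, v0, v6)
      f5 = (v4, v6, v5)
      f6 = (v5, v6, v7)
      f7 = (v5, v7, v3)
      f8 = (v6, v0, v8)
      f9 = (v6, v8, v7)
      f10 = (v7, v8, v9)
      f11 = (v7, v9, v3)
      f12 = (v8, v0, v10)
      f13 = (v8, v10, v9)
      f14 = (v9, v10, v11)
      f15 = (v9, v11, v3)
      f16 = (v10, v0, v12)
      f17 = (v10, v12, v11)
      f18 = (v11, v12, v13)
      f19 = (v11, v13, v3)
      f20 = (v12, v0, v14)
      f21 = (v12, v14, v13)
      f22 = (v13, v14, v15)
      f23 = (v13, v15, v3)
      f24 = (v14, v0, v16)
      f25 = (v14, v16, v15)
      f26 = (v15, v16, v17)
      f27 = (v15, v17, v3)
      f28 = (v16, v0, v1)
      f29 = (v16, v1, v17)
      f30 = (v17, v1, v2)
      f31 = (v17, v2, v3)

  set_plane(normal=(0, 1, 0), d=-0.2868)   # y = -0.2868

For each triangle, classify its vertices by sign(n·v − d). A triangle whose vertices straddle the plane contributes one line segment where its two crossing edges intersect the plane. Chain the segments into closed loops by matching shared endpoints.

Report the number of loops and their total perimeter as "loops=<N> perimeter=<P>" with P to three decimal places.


Straddling triangles (12 of 32):
  (v10,v0,v12) [++-] → (-0.2868, -0.2868, -1.56584)–(-1.44003, -0.2868, -0.9)  len=1.3316
  (v10,v12,v11) [+-+] → (-1.44003, -0.2868, -0.9)–(-1.44003, -0.2868, 0.43167)  len=1.3317
  (v11,v12,v13) [+--] → (-1.44003, -0.2868, 0.43167)–(-1.44003, -0.2868, 0.9)  len=0.4683
  (v11,v13,v3) [+-+] → (-1.44003, -0.2868, 0.9)–(-0.2868, -0.2868, 1.56584)  len=1.3316
  (v12,v0,v14) [-+-] → (-0.2868, -0.2868, -1.56584)–(0, -0.2868, -1.63441)  len=0.2949
  (v13,v15,v3) [--+] → (0, -0.2868, 1.63441)–(-0.2868, -0.2868, 1.56584)  len=0.2949
  (v14,v0,v16) [-+-] → (0, -0.2868, -1.63441)–(0.2868, -0.2868, -1.56584)  len=0.2949
  (v15,v17,v3) [--+] → (0.2868, -0.2868, 1.56584)–(0, -0.2868, 1.63441)  len=0.2949
  (v16,v0,v1) [-++] → (0.2868, -0.2868, -1.56584)–(1.44003, -0.2868, -0.9)  len=1.3316
  (v16,v1,v17) [-+-] → (1.44003, -0.2868, -0.9)–(1.44003, -0.2868, -0.43167)  len=0.4683
  (v17,v1,v2) [-++] → (1.44003, -0.2868, -0.43167)–(1.44003, -0.2868, 0.9)  len=1.3317
  (v17,v2,v3) [-++] → (1.44003, -0.2868, 0.9)–(0.2868, -0.2868, 1.56584)  len=1.3316

Chained into 1 loop(s):
  loop 1: 12 segments, perimeter = 10.1061
Total perimeter = 10.106

loops=1 perimeter=10.106


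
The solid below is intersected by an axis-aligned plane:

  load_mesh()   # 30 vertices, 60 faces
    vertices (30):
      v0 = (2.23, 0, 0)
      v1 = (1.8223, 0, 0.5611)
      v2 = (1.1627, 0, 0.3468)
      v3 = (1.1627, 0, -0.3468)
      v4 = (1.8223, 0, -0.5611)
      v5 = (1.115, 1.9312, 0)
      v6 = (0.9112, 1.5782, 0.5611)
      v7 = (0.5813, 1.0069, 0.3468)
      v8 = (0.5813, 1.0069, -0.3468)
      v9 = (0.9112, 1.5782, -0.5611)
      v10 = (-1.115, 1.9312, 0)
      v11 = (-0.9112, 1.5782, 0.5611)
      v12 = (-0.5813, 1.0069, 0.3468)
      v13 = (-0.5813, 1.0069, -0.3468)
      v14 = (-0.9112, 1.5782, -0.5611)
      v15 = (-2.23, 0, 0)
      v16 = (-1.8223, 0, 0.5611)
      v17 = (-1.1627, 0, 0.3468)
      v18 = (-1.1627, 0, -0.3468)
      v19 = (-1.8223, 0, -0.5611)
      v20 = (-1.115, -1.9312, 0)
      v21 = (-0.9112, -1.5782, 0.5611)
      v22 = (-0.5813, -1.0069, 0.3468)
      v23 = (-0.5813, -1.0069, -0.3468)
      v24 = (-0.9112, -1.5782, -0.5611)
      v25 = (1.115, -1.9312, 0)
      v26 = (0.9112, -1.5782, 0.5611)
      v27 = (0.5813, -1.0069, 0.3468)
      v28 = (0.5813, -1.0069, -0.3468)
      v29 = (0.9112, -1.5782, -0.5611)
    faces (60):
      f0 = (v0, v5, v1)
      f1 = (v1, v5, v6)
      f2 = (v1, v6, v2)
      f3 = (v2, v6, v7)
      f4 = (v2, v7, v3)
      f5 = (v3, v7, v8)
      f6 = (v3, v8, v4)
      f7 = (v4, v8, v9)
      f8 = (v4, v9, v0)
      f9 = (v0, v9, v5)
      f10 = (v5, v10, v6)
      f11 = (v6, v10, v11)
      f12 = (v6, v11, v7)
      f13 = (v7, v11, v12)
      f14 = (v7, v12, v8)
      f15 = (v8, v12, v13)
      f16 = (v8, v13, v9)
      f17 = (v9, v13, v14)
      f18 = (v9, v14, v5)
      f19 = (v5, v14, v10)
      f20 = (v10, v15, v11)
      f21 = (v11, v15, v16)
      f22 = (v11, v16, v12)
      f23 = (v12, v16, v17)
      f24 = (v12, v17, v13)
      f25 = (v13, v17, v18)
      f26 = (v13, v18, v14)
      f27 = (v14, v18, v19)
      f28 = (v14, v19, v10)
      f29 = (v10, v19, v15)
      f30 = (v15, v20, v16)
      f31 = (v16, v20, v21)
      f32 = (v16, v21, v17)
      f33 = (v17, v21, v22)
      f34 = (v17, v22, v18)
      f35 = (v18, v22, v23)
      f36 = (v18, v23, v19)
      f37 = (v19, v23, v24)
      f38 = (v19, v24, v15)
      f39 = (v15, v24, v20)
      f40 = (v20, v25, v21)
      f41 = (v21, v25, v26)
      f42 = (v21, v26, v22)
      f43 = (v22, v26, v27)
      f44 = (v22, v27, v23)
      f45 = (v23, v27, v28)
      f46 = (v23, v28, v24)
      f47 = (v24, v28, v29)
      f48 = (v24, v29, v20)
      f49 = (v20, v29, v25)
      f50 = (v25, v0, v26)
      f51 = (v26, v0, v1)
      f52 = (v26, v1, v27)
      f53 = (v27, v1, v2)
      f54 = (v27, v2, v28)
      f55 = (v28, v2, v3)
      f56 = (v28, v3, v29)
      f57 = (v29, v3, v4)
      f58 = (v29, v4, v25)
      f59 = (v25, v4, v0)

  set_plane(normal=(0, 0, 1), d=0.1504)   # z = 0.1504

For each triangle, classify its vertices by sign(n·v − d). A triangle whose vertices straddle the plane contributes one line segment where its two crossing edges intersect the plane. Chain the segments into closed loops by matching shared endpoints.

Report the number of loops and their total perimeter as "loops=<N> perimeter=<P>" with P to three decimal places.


loops=2 perimeter=19.700

Straddling triangles (24 of 60):
  (v0,v5,v1) [--+] → (1.30459, 1.41355, 0.1504)–(2.12072, 0, 0.1504)  len=1.6322
  (v1,v5,v6) [+-+] → (1.30459, 1.41355, 0.1504)–(1.06037, 1.83658, 0.1504)  len=0.4885
  (v2,v7,v3) [++-] → (0.745929, 0.721786, 0.1504)–(1.1627, 0, 0.1504)  len=0.8335
  (v3,v7,v8) [-+-] → (0.745929, 0.721786, 0.1504)–(0.5813, 1.0069, 0.1504)  len=0.3292
  (v5,v10,v6) [--+] → (-0.571887, 1.83658, 0.1504)–(1.06037, 1.83658, 0.1504)  len=1.6323
  (v6,v10,v11) [+-+] → (-0.571887, 1.83658, 0.1504)–(-1.06037, 1.83658, 0.1504)  len=0.4885
  (v7,v12,v8) [++-] → (-0.252098, 1.0069, 0.1504)–(0.5813, 1.0069, 0.1504)  len=0.8334
  (v8,v12,v13) [-+-] → (-0.252098, 1.0069, 0.1504)–(-0.5813, 1.0069, 0.1504)  len=0.3292
  (v10,v15,v11) [--+] → (-1.8765, 0.423028, 0.1504)–(-1.06037, 1.83658, 0.1504)  len=1.6322
  (v11,v15,v16) [+-+] → (-1.8765, 0.423028, 0.1504)–(-2.12072, 0, 0.1504)  len=0.4885
  (v12,v17,v13) [++-] → (-0.998071, 0.285114, 0.1504)–(-0.5813, 1.0069, 0.1504)  len=0.8335
  (v13,v17,v18) [-+-] → (-0.998071, 0.285114, 0.1504)–(-1.1627, 0, 0.1504)  len=0.3292
  (v15,v20,v16) [--+] → (-1.30459, -1.41355, 0.1504)–(-2.12072, 0, 0.1504)  len=1.6322
  (v16,v20,v21) [+-+] → (-1.30459, -1.41355, 0.1504)–(-1.06037, -1.83658, 0.1504)  len=0.4885
  (v17,v22,v18) [++-] → (-0.745929, -0.721786, 0.1504)–(-1.1627, 0, 0.1504)  len=0.8335
  (v18,v22,v23) [-+-] → (-0.745929, -0.721786, 0.1504)–(-0.5813, -1.0069, 0.1504)  len=0.3292
  (v20,v25,v21) [--+] → (0.571887, -1.83658, 0.1504)–(-1.06037, -1.83658, 0.1504)  len=1.6323
  (v21,v25,v26) [+-+] → (0.571887, -1.83658, 0.1504)–(1.06037, -1.83658, 0.1504)  len=0.4885
  (v22,v27,v23) [++-] → (0.252098, -1.0069, 0.1504)–(-0.5813, -1.0069, 0.1504)  len=0.8334
  (v23,v27,v28) [-+-] → (0.252098, -1.0069, 0.1504)–(0.5813, -1.0069, 0.1504)  len=0.3292
  (v25,v0,v26) [--+] → (1.8765, -0.423028, 0.1504)–(1.06037, -1.83658, 0.1504)  len=1.6322
  (v26,v0,v1) [+-+] → (1.8765, -0.423028, 0.1504)–(2.12072, 0, 0.1504)  len=0.4885
  (v27,v2,v28) [++-] → (0.998071, -0.285114, 0.1504)–(0.5813, -1.0069, 0.1504)  len=0.8335
  (v28,v2,v3) [-+-] → (0.998071, -0.285114, 0.1504)–(1.1627, 0, 0.1504)  len=0.3292

Chained into 2 loop(s):
  loop 1: 12 segments, perimeter = 12.7243
  loop 2: 12 segments, perimeter = 6.9760
Total perimeter = 19.700


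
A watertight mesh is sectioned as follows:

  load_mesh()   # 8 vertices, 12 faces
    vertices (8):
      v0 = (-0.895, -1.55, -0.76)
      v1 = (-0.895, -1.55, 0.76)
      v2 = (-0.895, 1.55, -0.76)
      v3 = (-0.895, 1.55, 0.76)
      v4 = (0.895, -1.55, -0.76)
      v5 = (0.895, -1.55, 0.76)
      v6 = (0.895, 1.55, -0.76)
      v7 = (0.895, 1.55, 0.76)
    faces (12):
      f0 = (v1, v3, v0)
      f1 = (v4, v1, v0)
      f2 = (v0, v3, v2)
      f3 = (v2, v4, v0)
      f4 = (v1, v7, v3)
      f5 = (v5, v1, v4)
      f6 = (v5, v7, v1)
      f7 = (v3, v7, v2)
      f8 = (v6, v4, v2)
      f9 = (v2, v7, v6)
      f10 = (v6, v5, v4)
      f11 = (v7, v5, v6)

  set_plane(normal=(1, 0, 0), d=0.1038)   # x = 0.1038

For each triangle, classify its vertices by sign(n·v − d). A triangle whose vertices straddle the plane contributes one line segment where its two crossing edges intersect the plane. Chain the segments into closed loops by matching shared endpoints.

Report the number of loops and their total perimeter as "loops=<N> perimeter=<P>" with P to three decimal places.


Straddling triangles (8 of 12):
  (v4,v1,v0) [+--] → (0.1038, -1.55, -0.088143)–(0.1038, -1.55, -0.76)  len=0.6719
  (v2,v4,v0) [-+-] → (0.1038, -0.179765, -0.76)–(0.1038, -1.55, -0.76)  len=1.3702
  (v1,v7,v3) [-+-] → (0.1038, 0.179765, 0.76)–(0.1038, 1.55, 0.76)  len=1.3702
  (v5,v1,v4) [+-+] → (0.1038, -1.55, 0.76)–(0.1038, -1.55, -0.088143)  len=0.8481
  (v5,v7,v1) [++-] → (0.1038, 0.179765, 0.76)–(0.1038, -1.55, 0.76)  len=1.7298
  (v3,v7,v2) [-+-] → (0.1038, 1.55, 0.76)–(0.1038, 1.55, 0.088143)  len=0.6719
  (v6,v4,v2) [++-] → (0.1038, -0.179765, -0.76)–(0.1038, 1.55, -0.76)  len=1.7298
  (v2,v7,v6) [-++] → (0.1038, 1.55, 0.088143)–(0.1038, 1.55, -0.76)  len=0.8481

Chained into 1 loop(s):
  loop 1: 8 segments, perimeter = 9.2400
Total perimeter = 9.240

loops=1 perimeter=9.240


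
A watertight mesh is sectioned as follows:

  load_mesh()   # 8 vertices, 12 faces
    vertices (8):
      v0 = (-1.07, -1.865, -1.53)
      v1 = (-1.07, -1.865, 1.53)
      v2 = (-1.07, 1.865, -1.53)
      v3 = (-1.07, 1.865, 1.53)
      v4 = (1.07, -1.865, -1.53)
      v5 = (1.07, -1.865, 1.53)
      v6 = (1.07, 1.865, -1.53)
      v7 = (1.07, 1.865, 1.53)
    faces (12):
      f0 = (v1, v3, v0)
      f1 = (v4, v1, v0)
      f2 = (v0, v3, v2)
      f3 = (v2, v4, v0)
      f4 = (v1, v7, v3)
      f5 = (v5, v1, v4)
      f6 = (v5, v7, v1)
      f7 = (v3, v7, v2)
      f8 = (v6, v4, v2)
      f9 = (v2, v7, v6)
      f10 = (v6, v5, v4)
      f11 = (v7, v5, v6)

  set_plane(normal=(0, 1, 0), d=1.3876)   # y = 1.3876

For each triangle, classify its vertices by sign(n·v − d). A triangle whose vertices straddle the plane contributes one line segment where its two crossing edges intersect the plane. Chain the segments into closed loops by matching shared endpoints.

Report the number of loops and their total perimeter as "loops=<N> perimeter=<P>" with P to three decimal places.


loops=1 perimeter=10.400

Straddling triangles (8 of 12):
  (v1,v3,v0) [-+-] → (-1.07, 1.3876, 1.53)–(-1.07, 1.3876, 1.13835)  len=0.3916
  (v0,v3,v2) [-++] → (-1.07, 1.3876, 1.13835)–(-1.07, 1.3876, -1.53)  len=2.6684
  (v2,v4,v0) [+--] → (-0.796103, 1.3876, -1.53)–(-1.07, 1.3876, -1.53)  len=0.2739
  (v1,v7,v3) [-++] → (0.796103, 1.3876, 1.53)–(-1.07, 1.3876, 1.53)  len=1.8661
  (v5,v7,v1) [-+-] → (1.07, 1.3876, 1.53)–(0.796103, 1.3876, 1.53)  len=0.2739
  (v6,v4,v2) [+-+] → (1.07, 1.3876, -1.53)–(-0.796103, 1.3876, -1.53)  len=1.8661
  (v6,v5,v4) [+--] → (1.07, 1.3876, -1.13835)–(1.07, 1.3876, -1.53)  len=0.3916
  (v7,v5,v6) [+-+] → (1.07, 1.3876, 1.53)–(1.07, 1.3876, -1.13835)  len=2.6684

Chained into 1 loop(s):
  loop 1: 8 segments, perimeter = 10.4000
Total perimeter = 10.400


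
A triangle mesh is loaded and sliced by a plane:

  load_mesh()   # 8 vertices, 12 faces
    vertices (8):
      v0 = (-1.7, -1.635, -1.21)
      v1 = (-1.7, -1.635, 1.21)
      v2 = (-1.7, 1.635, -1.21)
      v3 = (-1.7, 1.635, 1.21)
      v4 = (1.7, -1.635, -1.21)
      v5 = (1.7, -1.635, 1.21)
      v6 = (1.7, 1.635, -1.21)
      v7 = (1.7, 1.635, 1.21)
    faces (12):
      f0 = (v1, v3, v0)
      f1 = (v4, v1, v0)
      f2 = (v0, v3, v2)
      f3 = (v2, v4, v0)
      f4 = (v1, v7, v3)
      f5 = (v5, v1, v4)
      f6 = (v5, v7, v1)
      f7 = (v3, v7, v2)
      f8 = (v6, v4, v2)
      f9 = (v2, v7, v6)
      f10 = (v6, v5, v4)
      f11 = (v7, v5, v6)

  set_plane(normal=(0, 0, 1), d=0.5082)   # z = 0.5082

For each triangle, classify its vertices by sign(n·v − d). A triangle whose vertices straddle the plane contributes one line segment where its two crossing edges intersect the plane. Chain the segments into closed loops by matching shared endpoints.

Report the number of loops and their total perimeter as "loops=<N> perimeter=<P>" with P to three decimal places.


Straddling triangles (8 of 12):
  (v1,v3,v0) [++-] → (-1.7, 0.6867, 0.5082)–(-1.7, -1.635, 0.5082)  len=2.3217
  (v4,v1,v0) [-+-] → (-0.714, -1.635, 0.5082)–(-1.7, -1.635, 0.5082)  len=0.9860
  (v0,v3,v2) [-+-] → (-1.7, 0.6867, 0.5082)–(-1.7, 1.635, 0.5082)  len=0.9483
  (v5,v1,v4) [++-] → (-0.714, -1.635, 0.5082)–(1.7, -1.635, 0.5082)  len=2.4140
  (v3,v7,v2) [++-] → (0.714, 1.635, 0.5082)–(-1.7, 1.635, 0.5082)  len=2.4140
  (v2,v7,v6) [-+-] → (0.714, 1.635, 0.5082)–(1.7, 1.635, 0.5082)  len=0.9860
  (v6,v5,v4) [-+-] → (1.7, -0.6867, 0.5082)–(1.7, -1.635, 0.5082)  len=0.9483
  (v7,v5,v6) [++-] → (1.7, -0.6867, 0.5082)–(1.7, 1.635, 0.5082)  len=2.3217

Chained into 1 loop(s):
  loop 1: 8 segments, perimeter = 13.3400
Total perimeter = 13.340

loops=1 perimeter=13.340


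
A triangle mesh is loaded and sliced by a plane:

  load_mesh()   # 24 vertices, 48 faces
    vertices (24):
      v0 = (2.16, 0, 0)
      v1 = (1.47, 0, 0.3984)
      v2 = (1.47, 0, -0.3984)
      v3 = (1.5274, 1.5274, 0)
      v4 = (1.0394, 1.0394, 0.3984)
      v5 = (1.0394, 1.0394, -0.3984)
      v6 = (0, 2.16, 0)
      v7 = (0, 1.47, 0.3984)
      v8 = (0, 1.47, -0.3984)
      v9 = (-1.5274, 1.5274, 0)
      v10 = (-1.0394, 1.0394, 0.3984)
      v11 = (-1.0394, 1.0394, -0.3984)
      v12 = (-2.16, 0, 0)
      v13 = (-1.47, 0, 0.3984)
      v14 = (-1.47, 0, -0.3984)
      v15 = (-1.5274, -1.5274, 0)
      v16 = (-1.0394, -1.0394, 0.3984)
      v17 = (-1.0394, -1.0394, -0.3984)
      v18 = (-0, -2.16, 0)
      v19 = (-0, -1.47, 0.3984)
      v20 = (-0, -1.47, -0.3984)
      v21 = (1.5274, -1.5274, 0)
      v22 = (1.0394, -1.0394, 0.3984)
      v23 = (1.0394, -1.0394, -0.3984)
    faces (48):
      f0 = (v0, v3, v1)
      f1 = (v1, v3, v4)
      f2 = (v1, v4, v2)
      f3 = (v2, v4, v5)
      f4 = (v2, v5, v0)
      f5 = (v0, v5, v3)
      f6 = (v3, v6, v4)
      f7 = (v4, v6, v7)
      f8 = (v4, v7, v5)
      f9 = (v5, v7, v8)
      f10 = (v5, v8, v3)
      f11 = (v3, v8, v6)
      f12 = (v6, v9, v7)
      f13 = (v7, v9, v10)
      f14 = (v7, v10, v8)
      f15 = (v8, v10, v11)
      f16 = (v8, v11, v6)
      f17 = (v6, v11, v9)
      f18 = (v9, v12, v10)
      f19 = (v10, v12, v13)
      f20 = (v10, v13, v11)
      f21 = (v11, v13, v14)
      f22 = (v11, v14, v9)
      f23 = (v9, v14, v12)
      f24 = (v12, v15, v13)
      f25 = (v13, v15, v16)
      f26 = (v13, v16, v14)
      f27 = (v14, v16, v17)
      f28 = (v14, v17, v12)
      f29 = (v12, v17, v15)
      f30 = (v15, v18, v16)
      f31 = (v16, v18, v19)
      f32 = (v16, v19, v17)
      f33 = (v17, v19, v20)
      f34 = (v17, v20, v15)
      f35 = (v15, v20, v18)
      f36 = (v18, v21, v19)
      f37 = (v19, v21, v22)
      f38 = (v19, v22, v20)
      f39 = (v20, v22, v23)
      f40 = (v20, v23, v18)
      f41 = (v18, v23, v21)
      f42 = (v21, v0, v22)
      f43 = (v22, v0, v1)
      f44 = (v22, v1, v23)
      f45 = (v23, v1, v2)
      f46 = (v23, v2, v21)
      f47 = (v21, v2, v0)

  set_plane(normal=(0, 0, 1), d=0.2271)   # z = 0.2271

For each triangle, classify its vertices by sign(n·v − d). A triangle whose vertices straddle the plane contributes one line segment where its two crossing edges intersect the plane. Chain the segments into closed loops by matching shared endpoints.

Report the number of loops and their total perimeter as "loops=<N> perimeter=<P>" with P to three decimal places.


Straddling triangles (32 of 48):
  (v0,v3,v1) [--+] → (1.49468, 0.656736, 0.2271)–(1.76668, 0, 0.2271)  len=0.7108
  (v1,v3,v4) [+-+] → (1.49468, 0.656736, 0.2271)–(1.24923, 1.24923, 0.2271)  len=0.6413
  (v1,v4,v2) [++-] → (1.13197, 0.815945, 0.2271)–(1.47, 0, 0.2271)  len=0.8832
  (v2,v4,v5) [-+-] → (1.13197, 0.815945, 0.2271)–(1.0394, 1.0394, 0.2271)  len=0.2419
  (v3,v6,v4) [--+] → (0.592489, 1.52122, 0.2271)–(1.24923, 1.24923, 0.2271)  len=0.7108
  (v4,v6,v7) [+-+] → (0.592489, 1.52122, 0.2271)–(0, 1.76668, 0.2271)  len=0.6413
  (v4,v7,v5) [++-] → (0.223455, 1.37743, 0.2271)–(1.0394, 1.0394, 0.2271)  len=0.8832
  (v5,v7,v8) [-+-] → (0.223455, 1.37743, 0.2271)–(0, 1.47, 0.2271)  len=0.2419
  (v6,v9,v7) [--+] → (-0.656736, 1.49468, 0.2271)–(0, 1.76668, 0.2271)  len=0.7108
  (v7,v9,v10) [+-+] → (-0.656736, 1.49468, 0.2271)–(-1.24923, 1.24923, 0.2271)  len=0.6413
  (v7,v10,v8) [++-] → (-0.815945, 1.13197, 0.2271)–(0, 1.47, 0.2271)  len=0.8832
  (v8,v10,v11) [-+-] → (-0.815945, 1.13197, 0.2271)–(-1.0394, 1.0394, 0.2271)  len=0.2419
  (v9,v12,v10) [--+] → (-1.52122, 0.592489, 0.2271)–(-1.24923, 1.24923, 0.2271)  len=0.7108
  (v10,v12,v13) [+-+] → (-1.52122, 0.592489, 0.2271)–(-1.76668, 0, 0.2271)  len=0.6413
  (v10,v13,v11) [++-] → (-1.37743, 0.223455, 0.2271)–(-1.0394, 1.0394, 0.2271)  len=0.8832
  (v11,v13,v14) [-+-] → (-1.37743, 0.223455, 0.2271)–(-1.47, 0, 0.2271)  len=0.2419
  (v12,v15,v13) [--+] → (-1.49468, -0.656736, 0.2271)–(-1.76668, 0, 0.2271)  len=0.7108
  (v13,v15,v16) [+-+] → (-1.49468, -0.656736, 0.2271)–(-1.24923, -1.24923, 0.2271)  len=0.6413
  (v13,v16,v14) [++-] → (-1.13197, -0.815945, 0.2271)–(-1.47, 0, 0.2271)  len=0.8832
  (v14,v16,v17) [-+-] → (-1.13197, -0.815945, 0.2271)–(-1.0394, -1.0394, 0.2271)  len=0.2419
  (v15,v18,v16) [--+] → (-0.592489, -1.52122, 0.2271)–(-1.24923, -1.24923, 0.2271)  len=0.7108
  (v16,v18,v19) [+-+] → (-0.592489, -1.52122, 0.2271)–(0, -1.76668, 0.2271)  len=0.6413
  (v16,v19,v17) [++-] → (-0.223455, -1.37743, 0.2271)–(-1.0394, -1.0394, 0.2271)  len=0.8832
  (v17,v19,v20) [-+-] → (-0.223455, -1.37743, 0.2271)–(0, -1.47, 0.2271)  len=0.2419
  (v18,v21,v19) [--+] → (0.656736, -1.49468, 0.2271)–(0, -1.76668, 0.2271)  len=0.7108
  (v19,v21,v22) [+-+] → (0.656736, -1.49468, 0.2271)–(1.24923, -1.24923, 0.2271)  len=0.6413
  (v19,v22,v20) [++-] → (0.815945, -1.13197, 0.2271)–(0, -1.47, 0.2271)  len=0.8832
  (v20,v22,v23) [-+-] → (0.815945, -1.13197, 0.2271)–(1.0394, -1.0394, 0.2271)  len=0.2419
  (v21,v0,v22) [--+] → (1.52122, -0.592489, 0.2271)–(1.24923, -1.24923, 0.2271)  len=0.7108
  (v22,v0,v1) [+-+] → (1.52122, -0.592489, 0.2271)–(1.76668, 0, 0.2271)  len=0.6413
  (v22,v1,v23) [++-] → (1.37743, -0.223455, 0.2271)–(1.0394, -1.0394, 0.2271)  len=0.8832
  (v23,v1,v2) [-+-] → (1.37743, -0.223455, 0.2271)–(1.47, 0, 0.2271)  len=0.2419

Chained into 2 loop(s):
  loop 1: 16 segments, perimeter = 10.8172
  loop 2: 16 segments, perimeter = 9.0005
Total perimeter = 19.818

loops=2 perimeter=19.818
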